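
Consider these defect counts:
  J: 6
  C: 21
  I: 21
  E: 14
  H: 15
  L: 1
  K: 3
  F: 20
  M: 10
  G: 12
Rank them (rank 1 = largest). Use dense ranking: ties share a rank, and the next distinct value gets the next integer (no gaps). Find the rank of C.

1

Sorted (descending): 21, 21, 20, 15, 14, 12, 10, 6, 3, 1
The 2 values of 21 share dense rank 1.
Remaining distinct values take the next consecutive integers.
C has value 21 → rank 1.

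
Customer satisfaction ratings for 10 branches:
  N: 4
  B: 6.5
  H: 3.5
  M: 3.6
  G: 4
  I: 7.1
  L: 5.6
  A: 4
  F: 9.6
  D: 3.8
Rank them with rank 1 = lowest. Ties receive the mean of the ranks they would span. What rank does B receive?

Sorted (ascending): 3.5, 3.6, 3.8, 4, 4, 4, 5.6, 6.5, 7.1, 9.6
The 3 values of 4 occupy positions 4–6 → average rank 5.
B has value 6.5 → rank 8.

8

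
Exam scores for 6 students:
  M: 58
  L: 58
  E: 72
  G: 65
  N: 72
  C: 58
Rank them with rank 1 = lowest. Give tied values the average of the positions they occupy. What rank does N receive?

Sorted (ascending): 58, 58, 58, 65, 72, 72
The 3 values of 58 occupy positions 1–3 → average rank 2.
The 2 values of 72 occupy positions 5–6 → average rank (5+6)/2 = 5.5.
N has value 72 → rank 5.5.

5.5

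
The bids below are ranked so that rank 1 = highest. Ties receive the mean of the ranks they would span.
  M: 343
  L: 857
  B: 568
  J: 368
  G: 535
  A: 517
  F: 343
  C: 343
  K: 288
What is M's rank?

7

Sorted (descending): 857, 568, 535, 517, 368, 343, 343, 343, 288
The 3 values of 343 occupy positions 6–8 → average rank 7.
M has value 343 → rank 7.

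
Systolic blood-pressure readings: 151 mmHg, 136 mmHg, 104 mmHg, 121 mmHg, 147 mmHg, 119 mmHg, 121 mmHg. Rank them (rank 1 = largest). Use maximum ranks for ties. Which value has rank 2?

147

Sorted (descending): 151, 147, 136, 121, 121, 119, 104
The 2 values of 121 occupy positions 4–5 → each gets rank 5.
Rank 2 → value 147.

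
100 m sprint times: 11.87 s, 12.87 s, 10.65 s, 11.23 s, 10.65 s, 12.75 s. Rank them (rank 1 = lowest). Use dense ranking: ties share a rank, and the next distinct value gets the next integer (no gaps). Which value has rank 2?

Sorted (ascending): 10.65, 10.65, 11.23, 11.87, 12.75, 12.87
The 2 values of 10.65 share dense rank 1.
Remaining distinct values take the next consecutive integers.
Rank 2 → value 11.23.

11.23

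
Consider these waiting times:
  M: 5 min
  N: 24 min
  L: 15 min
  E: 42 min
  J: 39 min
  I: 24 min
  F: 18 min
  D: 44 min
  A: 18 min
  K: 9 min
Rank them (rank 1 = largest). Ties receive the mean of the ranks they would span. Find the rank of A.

6.5

Sorted (descending): 44, 42, 39, 24, 24, 18, 18, 15, 9, 5
The 2 values of 24 occupy positions 4–5 → average rank (4+5)/2 = 4.5.
The 2 values of 18 occupy positions 6–7 → average rank (6+7)/2 = 6.5.
A has value 18 min → rank 6.5.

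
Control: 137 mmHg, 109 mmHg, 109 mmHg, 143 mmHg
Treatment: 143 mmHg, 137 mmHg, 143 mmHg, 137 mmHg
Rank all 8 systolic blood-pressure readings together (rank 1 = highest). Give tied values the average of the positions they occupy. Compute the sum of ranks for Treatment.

Sorted (descending): 143, 143, 143, 137, 137, 137, 109, 109
The 3 values of 143 occupy positions 1–3 → average rank 2.
The 3 values of 137 occupy positions 4–6 → average rank 5.
The 2 values of 109 occupy positions 7–8 → average rank (7+8)/2 = 7.5.
Treatment values → pooled ranks: 143→2, 137→5, 143→2, 137→5
Rank sum = 2 + 5 + 2 + 5 = 14

14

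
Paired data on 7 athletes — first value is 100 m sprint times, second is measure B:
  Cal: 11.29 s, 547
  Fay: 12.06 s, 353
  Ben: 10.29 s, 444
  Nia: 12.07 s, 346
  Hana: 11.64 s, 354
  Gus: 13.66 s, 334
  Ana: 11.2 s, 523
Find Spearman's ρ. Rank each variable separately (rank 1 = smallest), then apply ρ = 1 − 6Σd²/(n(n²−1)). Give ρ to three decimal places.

Ranks of variable 1: 3, 5, 1, 6, 4, 7, 2
Ranks of variable 2: 7, 3, 5, 2, 4, 1, 6
d = r₁ − r₂: -4, 2, -4, 4, 0, 6, -4
d²: 16, 4, 16, 16, 0, 36, 16; Σd² = 104
ρ = 1 − 6·104/(7·48) = 1 − 624/336 = -0.857

-0.857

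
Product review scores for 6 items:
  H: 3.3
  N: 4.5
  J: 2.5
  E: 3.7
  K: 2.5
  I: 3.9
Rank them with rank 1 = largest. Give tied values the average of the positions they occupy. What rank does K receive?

Sorted (descending): 4.5, 3.9, 3.7, 3.3, 2.5, 2.5
The 2 values of 2.5 occupy positions 5–6 → average rank (5+6)/2 = 5.5.
K has value 2.5 → rank 5.5.

5.5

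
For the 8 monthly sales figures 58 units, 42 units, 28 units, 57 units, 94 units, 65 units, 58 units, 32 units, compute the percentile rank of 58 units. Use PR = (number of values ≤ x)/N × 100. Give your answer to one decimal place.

75.0

N = 8.
Strictly below 58: 4. Equal to 58: 2.
PR = 6/8 × 100 = 75.0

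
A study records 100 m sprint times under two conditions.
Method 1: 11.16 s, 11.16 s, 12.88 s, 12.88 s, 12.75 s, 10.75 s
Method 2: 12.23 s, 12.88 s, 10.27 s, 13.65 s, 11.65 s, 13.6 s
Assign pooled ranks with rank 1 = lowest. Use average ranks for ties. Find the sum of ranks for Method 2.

Sorted (ascending): 10.27, 10.75, 11.16, 11.16, 11.65, 12.23, 12.75, 12.88, 12.88, 12.88, 13.6, 13.65
The 2 values of 11.16 occupy positions 3–4 → average rank (3+4)/2 = 3.5.
The 3 values of 12.88 occupy positions 8–10 → average rank 9.
Method 2 values → pooled ranks: 12.23→6, 12.88→9, 10.27→1, 13.65→12, 11.65→5, 13.6→11
Rank sum = 6 + 9 + 1 + 12 + 5 + 11 = 44

44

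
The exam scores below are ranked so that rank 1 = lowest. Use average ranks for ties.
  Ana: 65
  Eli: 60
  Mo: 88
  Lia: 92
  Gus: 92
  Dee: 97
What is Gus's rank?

4.5

Sorted (ascending): 60, 65, 88, 92, 92, 97
The 2 values of 92 occupy positions 4–5 → average rank (4+5)/2 = 4.5.
Gus has value 92 → rank 4.5.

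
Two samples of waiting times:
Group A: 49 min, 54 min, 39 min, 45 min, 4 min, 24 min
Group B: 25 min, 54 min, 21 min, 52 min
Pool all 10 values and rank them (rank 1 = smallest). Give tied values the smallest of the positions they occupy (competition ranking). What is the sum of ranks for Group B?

Sorted (ascending): 4, 21, 24, 25, 39, 45, 49, 52, 54, 54
The 2 values of 54 occupy positions 9–10 → each gets rank 9.
Group B values → pooled ranks: 25→4, 54→9, 21→2, 52→8
Rank sum = 4 + 9 + 2 + 8 = 23

23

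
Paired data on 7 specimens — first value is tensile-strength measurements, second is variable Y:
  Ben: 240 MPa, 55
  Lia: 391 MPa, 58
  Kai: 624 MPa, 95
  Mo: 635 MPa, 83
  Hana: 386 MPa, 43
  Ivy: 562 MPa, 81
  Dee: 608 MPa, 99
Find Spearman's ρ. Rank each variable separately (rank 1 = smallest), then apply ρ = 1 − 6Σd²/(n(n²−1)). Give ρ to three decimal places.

Ranks of variable 1: 1, 3, 6, 7, 2, 4, 5
Ranks of variable 2: 2, 3, 6, 5, 1, 4, 7
d = r₁ − r₂: -1, 0, 0, 2, 1, 0, -2
d²: 1, 0, 0, 4, 1, 0, 4; Σd² = 10
ρ = 1 − 6·10/(7·48) = 1 − 60/336 = 0.821

0.821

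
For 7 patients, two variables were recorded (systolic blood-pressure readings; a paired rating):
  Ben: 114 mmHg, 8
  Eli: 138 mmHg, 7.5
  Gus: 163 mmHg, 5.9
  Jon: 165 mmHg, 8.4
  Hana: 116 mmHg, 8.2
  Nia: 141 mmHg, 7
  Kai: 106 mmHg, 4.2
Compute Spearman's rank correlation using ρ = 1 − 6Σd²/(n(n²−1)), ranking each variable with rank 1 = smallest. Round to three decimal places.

Ranks of variable 1: 2, 4, 6, 7, 3, 5, 1
Ranks of variable 2: 5, 4, 2, 7, 6, 3, 1
d = r₁ − r₂: -3, 0, 4, 0, -3, 2, 0
d²: 9, 0, 16, 0, 9, 4, 0; Σd² = 38
ρ = 1 − 6·38/(7·48) = 1 − 228/336 = 0.321

0.321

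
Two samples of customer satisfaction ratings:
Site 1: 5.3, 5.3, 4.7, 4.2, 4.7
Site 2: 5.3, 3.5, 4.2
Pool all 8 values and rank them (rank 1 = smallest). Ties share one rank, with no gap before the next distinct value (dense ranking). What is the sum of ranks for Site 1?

16

Sorted (ascending): 3.5, 4.2, 4.2, 4.7, 4.7, 5.3, 5.3, 5.3
The 2 values of 4.2 share dense rank 2.
The 2 values of 4.7 share dense rank 3.
The 3 values of 5.3 share dense rank 4.
Remaining distinct values take the next consecutive integers.
Site 1 values → pooled ranks: 5.3→4, 5.3→4, 4.7→3, 4.2→2, 4.7→3
Rank sum = 4 + 4 + 3 + 2 + 3 = 16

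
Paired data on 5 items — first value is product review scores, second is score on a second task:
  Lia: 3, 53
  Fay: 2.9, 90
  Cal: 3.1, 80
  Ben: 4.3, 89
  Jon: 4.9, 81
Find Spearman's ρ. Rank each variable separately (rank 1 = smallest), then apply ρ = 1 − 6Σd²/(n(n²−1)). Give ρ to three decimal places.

-0.100

Ranks of variable 1: 2, 1, 3, 4, 5
Ranks of variable 2: 1, 5, 2, 4, 3
d = r₁ − r₂: 1, -4, 1, 0, 2
d²: 1, 16, 1, 0, 4; Σd² = 22
ρ = 1 − 6·22/(5·24) = 1 − 132/120 = -0.100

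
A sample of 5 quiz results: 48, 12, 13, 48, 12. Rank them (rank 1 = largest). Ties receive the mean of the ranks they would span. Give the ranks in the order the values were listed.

Sorted (descending): 48, 48, 13, 12, 12
The 2 values of 48 occupy positions 1–2 → average rank (1+2)/2 = 1.5.
The 2 values of 12 occupy positions 4–5 → average rank (4+5)/2 = 4.5.

1.5, 4.5, 3, 1.5, 4.5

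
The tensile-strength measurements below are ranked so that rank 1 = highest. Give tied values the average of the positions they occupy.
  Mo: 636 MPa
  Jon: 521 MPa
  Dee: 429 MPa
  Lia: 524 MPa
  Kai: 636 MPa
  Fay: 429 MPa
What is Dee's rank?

Sorted (descending): 636, 636, 524, 521, 429, 429
The 2 values of 636 occupy positions 1–2 → average rank (1+2)/2 = 1.5.
The 2 values of 429 occupy positions 5–6 → average rank (5+6)/2 = 5.5.
Dee has value 429 MPa → rank 5.5.

5.5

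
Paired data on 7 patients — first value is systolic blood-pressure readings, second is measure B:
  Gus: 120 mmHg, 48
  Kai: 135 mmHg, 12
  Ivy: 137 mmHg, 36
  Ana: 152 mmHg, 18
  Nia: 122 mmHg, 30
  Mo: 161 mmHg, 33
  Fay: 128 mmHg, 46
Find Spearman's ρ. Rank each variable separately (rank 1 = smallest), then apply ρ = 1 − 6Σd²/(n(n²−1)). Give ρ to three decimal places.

Ranks of variable 1: 1, 4, 5, 6, 2, 7, 3
Ranks of variable 2: 7, 1, 5, 2, 3, 4, 6
d = r₁ − r₂: -6, 3, 0, 4, -1, 3, -3
d²: 36, 9, 0, 16, 1, 9, 9; Σd² = 80
ρ = 1 − 6·80/(7·48) = 1 − 480/336 = -0.429

-0.429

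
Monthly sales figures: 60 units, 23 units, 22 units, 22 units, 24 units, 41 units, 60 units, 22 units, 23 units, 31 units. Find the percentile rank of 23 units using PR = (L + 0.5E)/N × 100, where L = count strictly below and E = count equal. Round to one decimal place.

40.0

N = 10.
Strictly below 23: 3. Equal to 23: 2.
PR = (3 + 0.5·2)/10 × 100 = 40.0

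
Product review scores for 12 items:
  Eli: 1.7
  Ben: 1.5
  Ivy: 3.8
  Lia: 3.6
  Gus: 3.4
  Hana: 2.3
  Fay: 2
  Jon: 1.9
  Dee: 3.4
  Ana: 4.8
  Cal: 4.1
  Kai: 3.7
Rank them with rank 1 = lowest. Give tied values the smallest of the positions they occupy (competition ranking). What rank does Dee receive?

Sorted (ascending): 1.5, 1.7, 1.9, 2, 2.3, 3.4, 3.4, 3.6, 3.7, 3.8, 4.1, 4.8
The 2 values of 3.4 occupy positions 6–7 → each gets rank 6.
Dee has value 3.4 → rank 6.

6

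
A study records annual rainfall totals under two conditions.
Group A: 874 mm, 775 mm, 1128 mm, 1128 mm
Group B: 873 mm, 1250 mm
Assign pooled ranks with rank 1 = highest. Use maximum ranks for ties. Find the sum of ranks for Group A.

16

Sorted (descending): 1250, 1128, 1128, 874, 873, 775
The 2 values of 1128 occupy positions 2–3 → each gets rank 3.
Group A values → pooled ranks: 874→4, 775→6, 1128→3, 1128→3
Rank sum = 4 + 6 + 3 + 3 = 16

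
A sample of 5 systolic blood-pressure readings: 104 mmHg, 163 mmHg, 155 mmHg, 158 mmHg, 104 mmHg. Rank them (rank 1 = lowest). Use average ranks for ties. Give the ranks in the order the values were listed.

Sorted (ascending): 104, 104, 155, 158, 163
The 2 values of 104 occupy positions 1–2 → average rank (1+2)/2 = 1.5.

1.5, 5, 3, 4, 1.5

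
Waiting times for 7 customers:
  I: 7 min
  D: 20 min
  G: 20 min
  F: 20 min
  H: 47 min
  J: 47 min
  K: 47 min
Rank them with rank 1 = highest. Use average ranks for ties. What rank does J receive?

Sorted (descending): 47, 47, 47, 20, 20, 20, 7
The 3 values of 47 occupy positions 1–3 → average rank 2.
The 3 values of 20 occupy positions 4–6 → average rank 5.
J has value 47 min → rank 2.

2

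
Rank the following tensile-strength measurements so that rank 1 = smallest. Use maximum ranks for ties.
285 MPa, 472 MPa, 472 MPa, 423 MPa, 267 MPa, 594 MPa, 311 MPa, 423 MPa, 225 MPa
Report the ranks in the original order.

3, 8, 8, 6, 2, 9, 4, 6, 1

Sorted (ascending): 225, 267, 285, 311, 423, 423, 472, 472, 594
The 2 values of 423 occupy positions 5–6 → each gets rank 6.
The 2 values of 472 occupy positions 7–8 → each gets rank 8.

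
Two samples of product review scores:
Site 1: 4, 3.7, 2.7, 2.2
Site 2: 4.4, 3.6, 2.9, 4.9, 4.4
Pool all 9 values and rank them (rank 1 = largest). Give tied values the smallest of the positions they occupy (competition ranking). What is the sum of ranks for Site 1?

26

Sorted (descending): 4.9, 4.4, 4.4, 4, 3.7, 3.6, 2.9, 2.7, 2.2
The 2 values of 4.4 occupy positions 2–3 → each gets rank 2.
Site 1 values → pooled ranks: 4→4, 3.7→5, 2.7→8, 2.2→9
Rank sum = 4 + 5 + 8 + 9 = 26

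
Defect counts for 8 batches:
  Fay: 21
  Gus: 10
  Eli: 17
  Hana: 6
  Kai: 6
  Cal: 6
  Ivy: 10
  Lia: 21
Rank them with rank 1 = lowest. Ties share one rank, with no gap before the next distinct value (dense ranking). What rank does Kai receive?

Sorted (ascending): 6, 6, 6, 10, 10, 17, 21, 21
The 3 values of 6 share dense rank 1.
The 2 values of 10 share dense rank 2.
The 2 values of 21 share dense rank 4.
Remaining distinct values take the next consecutive integers.
Kai has value 6 → rank 1.

1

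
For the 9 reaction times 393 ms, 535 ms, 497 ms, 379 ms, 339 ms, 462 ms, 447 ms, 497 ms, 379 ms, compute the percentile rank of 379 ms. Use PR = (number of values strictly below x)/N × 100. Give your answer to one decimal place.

N = 9.
Strictly below 379: 1. Equal to 379: 2.
PR = 1/9 × 100 = 11.1

11.1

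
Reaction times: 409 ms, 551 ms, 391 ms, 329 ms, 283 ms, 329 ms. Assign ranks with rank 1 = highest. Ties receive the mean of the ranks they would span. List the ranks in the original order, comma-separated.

Sorted (descending): 551, 409, 391, 329, 329, 283
The 2 values of 329 occupy positions 4–5 → average rank (4+5)/2 = 4.5.

2, 1, 3, 4.5, 6, 4.5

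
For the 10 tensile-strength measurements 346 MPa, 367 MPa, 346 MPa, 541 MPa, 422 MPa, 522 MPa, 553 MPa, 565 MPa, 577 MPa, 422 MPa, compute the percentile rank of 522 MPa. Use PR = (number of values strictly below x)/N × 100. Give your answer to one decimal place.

50.0

N = 10.
Strictly below 522: 5. Equal to 522: 1.
PR = 5/10 × 100 = 50.0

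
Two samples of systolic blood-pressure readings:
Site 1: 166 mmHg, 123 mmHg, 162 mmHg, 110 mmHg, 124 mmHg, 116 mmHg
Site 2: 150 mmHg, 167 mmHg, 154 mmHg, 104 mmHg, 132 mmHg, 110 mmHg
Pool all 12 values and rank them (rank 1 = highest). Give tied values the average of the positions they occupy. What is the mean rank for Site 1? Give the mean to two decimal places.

Sorted (descending): 167, 166, 162, 154, 150, 132, 124, 123, 116, 110, 110, 104
The 2 values of 110 occupy positions 10–11 → average rank (10+11)/2 = 10.5.
Site 1 values → pooled ranks: 166→2, 123→8, 162→3, 110→10.5, 124→7, 116→9
Mean rank = (2 + 8 + 3 + 10.5 + 7 + 9) / 6 = 6.58

6.58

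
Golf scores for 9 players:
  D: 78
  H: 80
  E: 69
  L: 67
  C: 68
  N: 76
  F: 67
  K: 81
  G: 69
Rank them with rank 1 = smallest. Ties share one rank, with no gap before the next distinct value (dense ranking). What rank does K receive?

Sorted (ascending): 67, 67, 68, 69, 69, 76, 78, 80, 81
The 2 values of 67 share dense rank 1.
The 2 values of 69 share dense rank 3.
Remaining distinct values take the next consecutive integers.
K has value 81 → rank 7.

7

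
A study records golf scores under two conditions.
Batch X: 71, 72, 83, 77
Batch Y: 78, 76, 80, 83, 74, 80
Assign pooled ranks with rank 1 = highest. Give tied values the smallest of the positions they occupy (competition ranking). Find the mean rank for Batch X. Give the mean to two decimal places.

6.50

Sorted (descending): 83, 83, 80, 80, 78, 77, 76, 74, 72, 71
The 2 values of 83 occupy positions 1–2 → each gets rank 1.
The 2 values of 80 occupy positions 3–4 → each gets rank 3.
Batch X values → pooled ranks: 71→10, 72→9, 83→1, 77→6
Mean rank = (10 + 9 + 1 + 6) / 4 = 6.50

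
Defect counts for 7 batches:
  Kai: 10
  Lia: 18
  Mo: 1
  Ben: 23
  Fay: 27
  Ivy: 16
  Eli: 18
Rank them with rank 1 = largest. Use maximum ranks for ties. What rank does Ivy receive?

Sorted (descending): 27, 23, 18, 18, 16, 10, 1
The 2 values of 18 occupy positions 3–4 → each gets rank 4.
Ivy has value 16 → rank 5.

5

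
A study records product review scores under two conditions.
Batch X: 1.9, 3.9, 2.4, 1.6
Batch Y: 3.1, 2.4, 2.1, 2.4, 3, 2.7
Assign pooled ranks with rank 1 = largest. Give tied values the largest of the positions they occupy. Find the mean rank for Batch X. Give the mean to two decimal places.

Sorted (descending): 3.9, 3.1, 3, 2.7, 2.4, 2.4, 2.4, 2.1, 1.9, 1.6
The 3 values of 2.4 occupy positions 5–7 → each gets rank 7.
Batch X values → pooled ranks: 1.9→9, 3.9→1, 2.4→7, 1.6→10
Mean rank = (9 + 1 + 7 + 10) / 4 = 6.75

6.75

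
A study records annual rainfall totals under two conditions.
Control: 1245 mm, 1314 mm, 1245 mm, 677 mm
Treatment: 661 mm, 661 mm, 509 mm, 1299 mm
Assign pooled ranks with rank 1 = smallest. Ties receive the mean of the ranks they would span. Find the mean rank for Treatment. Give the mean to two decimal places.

Sorted (ascending): 509, 661, 661, 677, 1245, 1245, 1299, 1314
The 2 values of 661 occupy positions 2–3 → average rank (2+3)/2 = 2.5.
The 2 values of 1245 occupy positions 5–6 → average rank (5+6)/2 = 5.5.
Treatment values → pooled ranks: 661→2.5, 661→2.5, 509→1, 1299→7
Mean rank = (2.5 + 2.5 + 1 + 7) / 4 = 3.25

3.25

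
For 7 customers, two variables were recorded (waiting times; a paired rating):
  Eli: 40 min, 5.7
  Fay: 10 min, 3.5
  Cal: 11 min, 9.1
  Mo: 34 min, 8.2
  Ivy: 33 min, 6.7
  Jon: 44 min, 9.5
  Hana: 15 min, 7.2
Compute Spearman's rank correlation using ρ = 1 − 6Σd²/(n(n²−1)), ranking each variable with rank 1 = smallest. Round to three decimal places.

0.393

Ranks of variable 1: 6, 1, 2, 5, 4, 7, 3
Ranks of variable 2: 2, 1, 6, 5, 3, 7, 4
d = r₁ − r₂: 4, 0, -4, 0, 1, 0, -1
d²: 16, 0, 16, 0, 1, 0, 1; Σd² = 34
ρ = 1 − 6·34/(7·48) = 1 − 204/336 = 0.393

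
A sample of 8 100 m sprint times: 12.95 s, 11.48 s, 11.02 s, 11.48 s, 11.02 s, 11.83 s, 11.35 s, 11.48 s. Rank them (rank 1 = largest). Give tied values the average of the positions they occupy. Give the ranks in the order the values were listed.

1, 4, 7.5, 4, 7.5, 2, 6, 4

Sorted (descending): 12.95, 11.83, 11.48, 11.48, 11.48, 11.35, 11.02, 11.02
The 3 values of 11.48 occupy positions 3–5 → average rank 4.
The 2 values of 11.02 occupy positions 7–8 → average rank (7+8)/2 = 7.5.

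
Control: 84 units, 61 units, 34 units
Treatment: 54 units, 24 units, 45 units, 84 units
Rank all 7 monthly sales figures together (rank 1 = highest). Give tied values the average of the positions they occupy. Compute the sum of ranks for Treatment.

17.5

Sorted (descending): 84, 84, 61, 54, 45, 34, 24
The 2 values of 84 occupy positions 1–2 → average rank (1+2)/2 = 1.5.
Treatment values → pooled ranks: 54→4, 24→7, 45→5, 84→1.5
Rank sum = 4 + 7 + 5 + 1.5 = 17.5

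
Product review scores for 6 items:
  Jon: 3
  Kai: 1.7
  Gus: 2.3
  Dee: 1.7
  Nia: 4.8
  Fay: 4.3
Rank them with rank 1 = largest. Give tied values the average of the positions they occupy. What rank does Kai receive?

5.5

Sorted (descending): 4.8, 4.3, 3, 2.3, 1.7, 1.7
The 2 values of 1.7 occupy positions 5–6 → average rank (5+6)/2 = 5.5.
Kai has value 1.7 → rank 5.5.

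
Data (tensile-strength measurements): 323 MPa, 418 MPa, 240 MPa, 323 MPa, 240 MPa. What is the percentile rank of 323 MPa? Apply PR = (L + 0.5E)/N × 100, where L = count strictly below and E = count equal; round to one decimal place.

60.0

N = 5.
Strictly below 323: 2. Equal to 323: 2.
PR = (2 + 0.5·2)/5 × 100 = 60.0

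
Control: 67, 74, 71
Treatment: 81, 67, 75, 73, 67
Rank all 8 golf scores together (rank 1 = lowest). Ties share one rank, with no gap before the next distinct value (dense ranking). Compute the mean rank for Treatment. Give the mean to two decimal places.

3.20

Sorted (ascending): 67, 67, 67, 71, 73, 74, 75, 81
The 3 values of 67 share dense rank 1.
Remaining distinct values take the next consecutive integers.
Treatment values → pooled ranks: 81→6, 67→1, 75→5, 73→3, 67→1
Mean rank = (6 + 1 + 5 + 3 + 1) / 5 = 3.20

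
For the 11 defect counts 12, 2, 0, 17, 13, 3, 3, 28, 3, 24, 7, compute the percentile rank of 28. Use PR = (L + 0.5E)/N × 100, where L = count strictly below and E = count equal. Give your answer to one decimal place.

95.5

N = 11.
Strictly below 28: 10. Equal to 28: 1.
PR = (10 + 0.5·1)/11 × 100 = 95.5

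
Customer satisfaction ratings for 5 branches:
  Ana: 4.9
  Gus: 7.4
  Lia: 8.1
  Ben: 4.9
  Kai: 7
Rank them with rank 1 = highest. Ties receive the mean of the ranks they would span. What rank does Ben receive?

4.5

Sorted (descending): 8.1, 7.4, 7, 4.9, 4.9
The 2 values of 4.9 occupy positions 4–5 → average rank (4+5)/2 = 4.5.
Ben has value 4.9 → rank 4.5.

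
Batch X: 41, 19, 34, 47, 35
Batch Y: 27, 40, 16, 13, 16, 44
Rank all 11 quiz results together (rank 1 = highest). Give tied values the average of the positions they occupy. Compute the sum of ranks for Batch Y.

Sorted (descending): 47, 44, 41, 40, 35, 34, 27, 19, 16, 16, 13
The 2 values of 16 occupy positions 9–10 → average rank (9+10)/2 = 9.5.
Batch Y values → pooled ranks: 27→7, 40→4, 16→9.5, 13→11, 16→9.5, 44→2
Rank sum = 7 + 4 + 9.5 + 11 + 9.5 + 2 = 43

43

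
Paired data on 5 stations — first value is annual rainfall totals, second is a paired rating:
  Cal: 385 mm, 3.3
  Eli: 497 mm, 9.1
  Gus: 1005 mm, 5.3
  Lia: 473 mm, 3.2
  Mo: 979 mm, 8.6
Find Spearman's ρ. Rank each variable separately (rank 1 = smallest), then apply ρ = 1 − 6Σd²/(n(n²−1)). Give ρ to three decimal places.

0.500

Ranks of variable 1: 1, 3, 5, 2, 4
Ranks of variable 2: 2, 5, 3, 1, 4
d = r₁ − r₂: -1, -2, 2, 1, 0
d²: 1, 4, 4, 1, 0; Σd² = 10
ρ = 1 − 6·10/(5·24) = 1 − 60/120 = 0.500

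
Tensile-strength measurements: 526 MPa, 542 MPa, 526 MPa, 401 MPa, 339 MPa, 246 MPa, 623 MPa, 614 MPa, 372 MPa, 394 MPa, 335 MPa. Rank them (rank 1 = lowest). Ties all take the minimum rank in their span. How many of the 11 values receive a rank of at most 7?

Sorted (ascending): 246, 335, 339, 372, 394, 401, 526, 526, 542, 614, 623
The 2 values of 526 occupy positions 7–8 → each gets rank 7.
Ranks ≤ 7: {1, 2, 3, 4, 5, 6, 7, 7} → 8 values.

8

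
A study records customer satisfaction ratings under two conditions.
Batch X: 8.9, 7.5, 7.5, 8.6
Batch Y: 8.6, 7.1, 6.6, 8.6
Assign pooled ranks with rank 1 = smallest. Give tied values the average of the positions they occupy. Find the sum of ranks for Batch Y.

15

Sorted (ascending): 6.6, 7.1, 7.5, 7.5, 8.6, 8.6, 8.6, 8.9
The 2 values of 7.5 occupy positions 3–4 → average rank (3+4)/2 = 3.5.
The 3 values of 8.6 occupy positions 5–7 → average rank 6.
Batch Y values → pooled ranks: 8.6→6, 7.1→2, 6.6→1, 8.6→6
Rank sum = 6 + 2 + 1 + 6 = 15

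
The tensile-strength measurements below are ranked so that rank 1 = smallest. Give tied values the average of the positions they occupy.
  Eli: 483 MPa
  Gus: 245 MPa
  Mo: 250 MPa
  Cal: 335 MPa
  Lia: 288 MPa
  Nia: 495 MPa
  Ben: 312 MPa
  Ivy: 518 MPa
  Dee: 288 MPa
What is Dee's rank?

3.5

Sorted (ascending): 245, 250, 288, 288, 312, 335, 483, 495, 518
The 2 values of 288 occupy positions 3–4 → average rank (3+4)/2 = 3.5.
Dee has value 288 MPa → rank 3.5.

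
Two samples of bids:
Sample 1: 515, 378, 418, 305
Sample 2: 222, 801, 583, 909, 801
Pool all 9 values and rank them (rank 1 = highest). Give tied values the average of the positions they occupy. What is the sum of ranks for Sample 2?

Sorted (descending): 909, 801, 801, 583, 515, 418, 378, 305, 222
The 2 values of 801 occupy positions 2–3 → average rank (2+3)/2 = 2.5.
Sample 2 values → pooled ranks: 222→9, 801→2.5, 583→4, 909→1, 801→2.5
Rank sum = 9 + 2.5 + 4 + 1 + 2.5 = 19

19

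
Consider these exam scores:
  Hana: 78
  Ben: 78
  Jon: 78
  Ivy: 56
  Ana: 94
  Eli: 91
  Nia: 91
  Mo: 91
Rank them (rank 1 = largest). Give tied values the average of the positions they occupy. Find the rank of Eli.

Sorted (descending): 94, 91, 91, 91, 78, 78, 78, 56
The 3 values of 91 occupy positions 2–4 → average rank 3.
The 3 values of 78 occupy positions 5–7 → average rank 6.
Eli has value 91 → rank 3.

3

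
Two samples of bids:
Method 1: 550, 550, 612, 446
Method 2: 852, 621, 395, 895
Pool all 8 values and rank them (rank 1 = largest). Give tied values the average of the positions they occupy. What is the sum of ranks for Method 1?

22

Sorted (descending): 895, 852, 621, 612, 550, 550, 446, 395
The 2 values of 550 occupy positions 5–6 → average rank (5+6)/2 = 5.5.
Method 1 values → pooled ranks: 550→5.5, 550→5.5, 612→4, 446→7
Rank sum = 5.5 + 5.5 + 4 + 7 = 22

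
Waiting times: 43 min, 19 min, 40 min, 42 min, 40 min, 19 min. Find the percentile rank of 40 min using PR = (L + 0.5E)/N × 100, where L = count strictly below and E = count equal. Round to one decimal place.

N = 6.
Strictly below 40: 2. Equal to 40: 2.
PR = (2 + 0.5·2)/6 × 100 = 50.0

50.0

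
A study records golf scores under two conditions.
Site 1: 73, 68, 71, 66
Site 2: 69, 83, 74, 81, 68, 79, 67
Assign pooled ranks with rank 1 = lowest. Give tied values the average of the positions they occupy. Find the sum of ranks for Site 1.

17.5

Sorted (ascending): 66, 67, 68, 68, 69, 71, 73, 74, 79, 81, 83
The 2 values of 68 occupy positions 3–4 → average rank (3+4)/2 = 3.5.
Site 1 values → pooled ranks: 73→7, 68→3.5, 71→6, 66→1
Rank sum = 7 + 3.5 + 6 + 1 = 17.5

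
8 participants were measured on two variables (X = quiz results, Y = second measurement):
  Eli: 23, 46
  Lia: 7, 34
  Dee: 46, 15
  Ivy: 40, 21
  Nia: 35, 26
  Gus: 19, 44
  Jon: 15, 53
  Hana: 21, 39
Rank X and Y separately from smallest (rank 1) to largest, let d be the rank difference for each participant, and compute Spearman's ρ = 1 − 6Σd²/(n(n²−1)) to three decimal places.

Ranks of variable 1: 5, 1, 8, 7, 6, 3, 2, 4
Ranks of variable 2: 7, 4, 1, 2, 3, 6, 8, 5
d = r₁ − r₂: -2, -3, 7, 5, 3, -3, -6, -1
d²: 4, 9, 49, 25, 9, 9, 36, 1; Σd² = 142
ρ = 1 − 6·142/(8·63) = 1 − 852/504 = -0.690

-0.690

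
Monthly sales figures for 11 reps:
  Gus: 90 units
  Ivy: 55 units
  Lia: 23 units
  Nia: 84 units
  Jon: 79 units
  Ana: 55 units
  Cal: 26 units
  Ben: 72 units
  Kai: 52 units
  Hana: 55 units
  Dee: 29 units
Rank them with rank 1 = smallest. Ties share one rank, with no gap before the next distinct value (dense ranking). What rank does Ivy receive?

Sorted (ascending): 23, 26, 29, 52, 55, 55, 55, 72, 79, 84, 90
The 3 values of 55 share dense rank 5.
Remaining distinct values take the next consecutive integers.
Ivy has value 55 units → rank 5.

5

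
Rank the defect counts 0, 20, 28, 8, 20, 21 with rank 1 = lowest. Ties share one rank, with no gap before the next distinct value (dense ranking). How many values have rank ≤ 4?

Sorted (ascending): 0, 8, 20, 20, 21, 28
The 2 values of 20 share dense rank 3.
Remaining distinct values take the next consecutive integers.
Ranks ≤ 4: {1, 2, 3, 3, 4} → 5 values.

5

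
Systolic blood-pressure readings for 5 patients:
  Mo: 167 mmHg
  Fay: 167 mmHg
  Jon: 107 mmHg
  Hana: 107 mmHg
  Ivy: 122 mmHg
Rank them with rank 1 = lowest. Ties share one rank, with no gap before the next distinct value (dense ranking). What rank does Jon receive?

Sorted (ascending): 107, 107, 122, 167, 167
The 2 values of 107 share dense rank 1.
The 2 values of 167 share dense rank 3.
Remaining distinct values take the next consecutive integers.
Jon has value 107 mmHg → rank 1.

1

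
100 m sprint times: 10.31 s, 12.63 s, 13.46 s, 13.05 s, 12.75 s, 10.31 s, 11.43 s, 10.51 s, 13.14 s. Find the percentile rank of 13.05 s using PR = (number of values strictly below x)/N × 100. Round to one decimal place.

66.7

N = 9.
Strictly below 13.05: 6. Equal to 13.05: 1.
PR = 6/9 × 100 = 66.7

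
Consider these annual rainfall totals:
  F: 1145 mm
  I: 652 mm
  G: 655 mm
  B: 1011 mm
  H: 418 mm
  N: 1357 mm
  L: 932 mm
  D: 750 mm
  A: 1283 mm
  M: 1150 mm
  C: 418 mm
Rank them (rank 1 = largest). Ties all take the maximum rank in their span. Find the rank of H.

Sorted (descending): 1357, 1283, 1150, 1145, 1011, 932, 750, 655, 652, 418, 418
The 2 values of 418 occupy positions 10–11 → each gets rank 11.
H has value 418 mm → rank 11.

11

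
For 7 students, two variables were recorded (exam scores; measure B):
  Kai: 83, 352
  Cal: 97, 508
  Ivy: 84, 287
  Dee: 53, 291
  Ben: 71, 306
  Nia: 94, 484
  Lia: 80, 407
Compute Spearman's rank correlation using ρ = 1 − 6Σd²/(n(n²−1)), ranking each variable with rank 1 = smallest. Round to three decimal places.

Ranks of variable 1: 4, 7, 5, 1, 2, 6, 3
Ranks of variable 2: 4, 7, 1, 2, 3, 6, 5
d = r₁ − r₂: 0, 0, 4, -1, -1, 0, -2
d²: 0, 0, 16, 1, 1, 0, 4; Σd² = 22
ρ = 1 − 6·22/(7·48) = 1 − 132/336 = 0.607

0.607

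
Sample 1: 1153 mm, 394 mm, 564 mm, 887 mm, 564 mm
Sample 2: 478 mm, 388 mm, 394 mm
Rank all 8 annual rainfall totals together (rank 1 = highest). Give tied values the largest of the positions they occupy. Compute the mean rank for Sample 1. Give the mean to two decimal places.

Sorted (descending): 1153, 887, 564, 564, 478, 394, 394, 388
The 2 values of 564 occupy positions 3–4 → each gets rank 4.
The 2 values of 394 occupy positions 6–7 → each gets rank 7.
Sample 1 values → pooled ranks: 1153→1, 394→7, 564→4, 887→2, 564→4
Mean rank = (1 + 7 + 4 + 2 + 4) / 5 = 3.60

3.60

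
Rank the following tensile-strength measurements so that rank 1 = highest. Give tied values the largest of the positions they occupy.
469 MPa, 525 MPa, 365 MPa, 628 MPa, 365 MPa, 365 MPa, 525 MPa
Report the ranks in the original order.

Sorted (descending): 628, 525, 525, 469, 365, 365, 365
The 2 values of 525 occupy positions 2–3 → each gets rank 3.
The 3 values of 365 occupy positions 5–7 → each gets rank 7.

4, 3, 7, 1, 7, 7, 3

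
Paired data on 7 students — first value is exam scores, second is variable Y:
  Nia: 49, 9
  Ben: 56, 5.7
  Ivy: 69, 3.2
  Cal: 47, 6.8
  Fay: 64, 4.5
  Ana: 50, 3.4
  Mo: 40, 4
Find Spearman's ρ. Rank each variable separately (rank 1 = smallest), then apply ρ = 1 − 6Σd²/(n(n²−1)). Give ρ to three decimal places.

Ranks of variable 1: 3, 5, 7, 2, 6, 4, 1
Ranks of variable 2: 7, 5, 1, 6, 4, 2, 3
d = r₁ − r₂: -4, 0, 6, -4, 2, 2, -2
d²: 16, 0, 36, 16, 4, 4, 4; Σd² = 80
ρ = 1 − 6·80/(7·48) = 1 − 480/336 = -0.429

-0.429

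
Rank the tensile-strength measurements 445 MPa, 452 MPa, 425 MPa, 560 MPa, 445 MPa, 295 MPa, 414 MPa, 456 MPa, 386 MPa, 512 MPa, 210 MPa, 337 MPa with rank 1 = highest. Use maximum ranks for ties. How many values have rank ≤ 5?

Sorted (descending): 560, 512, 456, 452, 445, 445, 425, 414, 386, 337, 295, 210
The 2 values of 445 occupy positions 5–6 → each gets rank 6.
Ranks ≤ 5: {1, 2, 3, 4} → 4 values.

4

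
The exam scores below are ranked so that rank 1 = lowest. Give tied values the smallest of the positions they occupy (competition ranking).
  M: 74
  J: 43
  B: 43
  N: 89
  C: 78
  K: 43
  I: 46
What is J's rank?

Sorted (ascending): 43, 43, 43, 46, 74, 78, 89
The 3 values of 43 occupy positions 1–3 → each gets rank 1.
J has value 43 → rank 1.

1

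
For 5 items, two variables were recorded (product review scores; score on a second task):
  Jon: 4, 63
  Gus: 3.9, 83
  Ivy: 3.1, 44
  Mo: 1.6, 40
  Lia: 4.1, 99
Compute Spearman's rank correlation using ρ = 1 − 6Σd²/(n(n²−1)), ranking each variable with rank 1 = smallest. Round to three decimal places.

Ranks of variable 1: 4, 3, 2, 1, 5
Ranks of variable 2: 3, 4, 2, 1, 5
d = r₁ − r₂: 1, -1, 0, 0, 0
d²: 1, 1, 0, 0, 0; Σd² = 2
ρ = 1 − 6·2/(5·24) = 1 − 12/120 = 0.900

0.900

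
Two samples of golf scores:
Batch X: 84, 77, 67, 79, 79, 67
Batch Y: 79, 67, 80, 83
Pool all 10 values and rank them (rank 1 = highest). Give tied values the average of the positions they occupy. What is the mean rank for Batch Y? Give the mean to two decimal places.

4.75

Sorted (descending): 84, 83, 80, 79, 79, 79, 77, 67, 67, 67
The 3 values of 79 occupy positions 4–6 → average rank 5.
The 3 values of 67 occupy positions 8–10 → average rank 9.
Batch Y values → pooled ranks: 79→5, 67→9, 80→3, 83→2
Mean rank = (5 + 9 + 3 + 2) / 4 = 4.75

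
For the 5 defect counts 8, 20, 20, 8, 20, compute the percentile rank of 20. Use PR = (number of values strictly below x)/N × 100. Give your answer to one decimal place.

40.0

N = 5.
Strictly below 20: 2. Equal to 20: 3.
PR = 2/5 × 100 = 40.0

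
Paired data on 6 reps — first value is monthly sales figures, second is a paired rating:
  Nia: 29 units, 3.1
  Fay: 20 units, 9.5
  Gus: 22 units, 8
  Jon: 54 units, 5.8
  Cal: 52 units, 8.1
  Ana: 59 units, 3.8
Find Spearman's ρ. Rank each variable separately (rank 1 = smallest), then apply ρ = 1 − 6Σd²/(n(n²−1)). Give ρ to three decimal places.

-0.543

Ranks of variable 1: 3, 1, 2, 5, 4, 6
Ranks of variable 2: 1, 6, 4, 3, 5, 2
d = r₁ − r₂: 2, -5, -2, 2, -1, 4
d²: 4, 25, 4, 4, 1, 16; Σd² = 54
ρ = 1 − 6·54/(6·35) = 1 − 324/210 = -0.543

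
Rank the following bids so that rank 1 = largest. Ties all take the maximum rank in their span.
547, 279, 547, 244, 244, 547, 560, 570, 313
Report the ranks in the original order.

5, 7, 5, 9, 9, 5, 2, 1, 6

Sorted (descending): 570, 560, 547, 547, 547, 313, 279, 244, 244
The 3 values of 547 occupy positions 3–5 → each gets rank 5.
The 2 values of 244 occupy positions 8–9 → each gets rank 9.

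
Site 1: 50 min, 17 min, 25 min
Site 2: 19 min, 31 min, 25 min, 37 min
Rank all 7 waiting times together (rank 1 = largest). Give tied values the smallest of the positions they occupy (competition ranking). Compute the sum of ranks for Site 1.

12

Sorted (descending): 50, 37, 31, 25, 25, 19, 17
The 2 values of 25 occupy positions 4–5 → each gets rank 4.
Site 1 values → pooled ranks: 50→1, 17→7, 25→4
Rank sum = 1 + 7 + 4 = 12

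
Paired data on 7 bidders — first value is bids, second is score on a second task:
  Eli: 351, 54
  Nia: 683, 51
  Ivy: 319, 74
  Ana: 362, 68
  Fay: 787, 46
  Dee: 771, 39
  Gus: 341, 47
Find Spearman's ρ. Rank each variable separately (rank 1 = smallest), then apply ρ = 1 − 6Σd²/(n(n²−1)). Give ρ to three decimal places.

Ranks of variable 1: 3, 5, 1, 4, 7, 6, 2
Ranks of variable 2: 5, 4, 7, 6, 2, 1, 3
d = r₁ − r₂: -2, 1, -6, -2, 5, 5, -1
d²: 4, 1, 36, 4, 25, 25, 1; Σd² = 96
ρ = 1 − 6·96/(7·48) = 1 − 576/336 = -0.714

-0.714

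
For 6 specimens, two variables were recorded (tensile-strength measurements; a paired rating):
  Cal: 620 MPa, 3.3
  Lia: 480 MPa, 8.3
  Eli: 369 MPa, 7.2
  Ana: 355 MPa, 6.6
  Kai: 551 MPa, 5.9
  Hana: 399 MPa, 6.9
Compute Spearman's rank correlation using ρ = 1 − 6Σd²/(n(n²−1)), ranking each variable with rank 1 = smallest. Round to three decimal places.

-0.486

Ranks of variable 1: 6, 4, 2, 1, 5, 3
Ranks of variable 2: 1, 6, 5, 3, 2, 4
d = r₁ − r₂: 5, -2, -3, -2, 3, -1
d²: 25, 4, 9, 4, 9, 1; Σd² = 52
ρ = 1 − 6·52/(6·35) = 1 − 312/210 = -0.486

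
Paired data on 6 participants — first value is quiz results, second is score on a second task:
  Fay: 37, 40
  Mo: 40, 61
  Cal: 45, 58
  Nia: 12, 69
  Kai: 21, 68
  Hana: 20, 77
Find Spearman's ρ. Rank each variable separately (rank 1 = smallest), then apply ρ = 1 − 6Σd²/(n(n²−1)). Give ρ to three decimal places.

-0.771

Ranks of variable 1: 4, 5, 6, 1, 3, 2
Ranks of variable 2: 1, 3, 2, 5, 4, 6
d = r₁ − r₂: 3, 2, 4, -4, -1, -4
d²: 9, 4, 16, 16, 1, 16; Σd² = 62
ρ = 1 − 6·62/(6·35) = 1 − 372/210 = -0.771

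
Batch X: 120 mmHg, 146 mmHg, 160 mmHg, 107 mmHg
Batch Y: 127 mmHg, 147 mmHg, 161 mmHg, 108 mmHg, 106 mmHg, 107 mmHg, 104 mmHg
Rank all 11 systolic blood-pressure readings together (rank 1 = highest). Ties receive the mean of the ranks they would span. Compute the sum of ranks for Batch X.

20.5

Sorted (descending): 161, 160, 147, 146, 127, 120, 108, 107, 107, 106, 104
The 2 values of 107 occupy positions 8–9 → average rank (8+9)/2 = 8.5.
Batch X values → pooled ranks: 120→6, 146→4, 160→2, 107→8.5
Rank sum = 6 + 4 + 2 + 8.5 = 20.5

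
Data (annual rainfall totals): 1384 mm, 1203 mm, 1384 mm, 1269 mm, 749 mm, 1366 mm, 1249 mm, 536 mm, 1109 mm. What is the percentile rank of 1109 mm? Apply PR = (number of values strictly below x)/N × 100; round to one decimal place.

N = 9.
Strictly below 1109: 2. Equal to 1109: 1.
PR = 2/9 × 100 = 22.2

22.2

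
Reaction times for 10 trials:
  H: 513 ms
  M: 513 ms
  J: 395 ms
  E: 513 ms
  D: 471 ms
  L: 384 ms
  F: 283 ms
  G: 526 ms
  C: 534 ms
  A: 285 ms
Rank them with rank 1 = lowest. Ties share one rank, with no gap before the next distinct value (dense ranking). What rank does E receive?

Sorted (ascending): 283, 285, 384, 395, 471, 513, 513, 513, 526, 534
The 3 values of 513 share dense rank 6.
Remaining distinct values take the next consecutive integers.
E has value 513 ms → rank 6.

6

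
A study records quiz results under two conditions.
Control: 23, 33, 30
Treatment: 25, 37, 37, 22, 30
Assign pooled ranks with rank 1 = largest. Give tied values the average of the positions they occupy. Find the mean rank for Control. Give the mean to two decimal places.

Sorted (descending): 37, 37, 33, 30, 30, 25, 23, 22
The 2 values of 37 occupy positions 1–2 → average rank (1+2)/2 = 1.5.
The 2 values of 30 occupy positions 4–5 → average rank (4+5)/2 = 4.5.
Control values → pooled ranks: 23→7, 33→3, 30→4.5
Mean rank = (7 + 3 + 4.5) / 3 = 4.83

4.83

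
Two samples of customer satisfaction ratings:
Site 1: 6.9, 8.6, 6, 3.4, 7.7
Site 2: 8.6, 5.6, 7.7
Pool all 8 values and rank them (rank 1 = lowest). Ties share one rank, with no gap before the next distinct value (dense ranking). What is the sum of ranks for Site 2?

13

Sorted (ascending): 3.4, 5.6, 6, 6.9, 7.7, 7.7, 8.6, 8.6
The 2 values of 7.7 share dense rank 5.
The 2 values of 8.6 share dense rank 6.
Remaining distinct values take the next consecutive integers.
Site 2 values → pooled ranks: 8.6→6, 5.6→2, 7.7→5
Rank sum = 6 + 2 + 5 = 13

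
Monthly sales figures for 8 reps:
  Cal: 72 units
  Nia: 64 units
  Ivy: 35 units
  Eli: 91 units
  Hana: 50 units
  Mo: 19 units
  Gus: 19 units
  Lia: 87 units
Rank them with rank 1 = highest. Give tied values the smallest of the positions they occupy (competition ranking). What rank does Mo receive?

7

Sorted (descending): 91, 87, 72, 64, 50, 35, 19, 19
The 2 values of 19 occupy positions 7–8 → each gets rank 7.
Mo has value 19 units → rank 7.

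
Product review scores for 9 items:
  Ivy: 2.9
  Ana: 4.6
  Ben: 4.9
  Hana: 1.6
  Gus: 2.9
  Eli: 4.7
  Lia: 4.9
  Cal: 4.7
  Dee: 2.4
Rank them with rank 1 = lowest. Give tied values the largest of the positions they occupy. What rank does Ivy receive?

4

Sorted (ascending): 1.6, 2.4, 2.9, 2.9, 4.6, 4.7, 4.7, 4.9, 4.9
The 2 values of 2.9 occupy positions 3–4 → each gets rank 4.
The 2 values of 4.7 occupy positions 6–7 → each gets rank 7.
The 2 values of 4.9 occupy positions 8–9 → each gets rank 9.
Ivy has value 2.9 → rank 4.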